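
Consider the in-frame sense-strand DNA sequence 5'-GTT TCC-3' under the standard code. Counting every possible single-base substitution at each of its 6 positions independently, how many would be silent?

6

Codon 1 (GTT, Val): 3 synonymous substitutions.
Codon 2 (TCC, Ser): 3 synonymous substitutions.
Total: 3 + 3 = 6.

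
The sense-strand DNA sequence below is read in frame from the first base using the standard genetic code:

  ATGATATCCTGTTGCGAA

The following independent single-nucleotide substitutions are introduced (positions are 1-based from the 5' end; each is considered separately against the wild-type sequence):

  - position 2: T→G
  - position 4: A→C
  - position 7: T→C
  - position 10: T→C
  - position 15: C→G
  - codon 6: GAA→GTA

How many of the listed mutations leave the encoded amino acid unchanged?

0

Codon 1: ATG (Met) → AGG (Arg) — missense.
Codon 2: ATA (Ile) → CTA (Leu) — missense.
Codon 3: TCC (Ser) → CCC (Pro) — missense.
Codon 4: TGT (Cys) → CGT (Arg) — missense.
Codon 5: TGC (Cys) → TGG (Trp) — missense.
Codon 6: GAA (Glu) → GTA (Val) — missense.
Synonymous: 0 of 6.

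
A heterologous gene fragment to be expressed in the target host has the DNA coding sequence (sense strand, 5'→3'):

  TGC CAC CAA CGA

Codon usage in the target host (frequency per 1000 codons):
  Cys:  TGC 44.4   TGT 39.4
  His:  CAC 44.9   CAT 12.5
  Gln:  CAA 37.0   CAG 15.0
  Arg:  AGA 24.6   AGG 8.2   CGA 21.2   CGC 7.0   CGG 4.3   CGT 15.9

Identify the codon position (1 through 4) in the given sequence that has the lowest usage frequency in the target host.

Codon 1 TGC (Cys): 44.4 per 1000.
Codon 2 CAC (His): 44.9 per 1000.
Codon 3 CAA (Gln): 37.0 per 1000.
Codon 4 CGA (Arg): 21.2 per 1000.
Lowest frequency is 21.2 at codon 4.

4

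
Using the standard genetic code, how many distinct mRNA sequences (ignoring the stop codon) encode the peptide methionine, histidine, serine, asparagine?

24

Met: 1 codon.
His: 2 codons.
Ser: 6 codons.
Asn: 2 codons.
1 × 2 × 6 × 2 = 24.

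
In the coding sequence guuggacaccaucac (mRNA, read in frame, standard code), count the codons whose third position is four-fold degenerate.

2

Codon 1 GUU (Val): third position 4-fold.
Codon 2 GGA (Gly): third position 4-fold.
Codon 3 CAC (His): third position 2-fold.
Codon 4 CAU (His): third position 2-fold.
Codon 5 CAC (His): third position 2-fold.
Four-fold degenerate third positions: 2.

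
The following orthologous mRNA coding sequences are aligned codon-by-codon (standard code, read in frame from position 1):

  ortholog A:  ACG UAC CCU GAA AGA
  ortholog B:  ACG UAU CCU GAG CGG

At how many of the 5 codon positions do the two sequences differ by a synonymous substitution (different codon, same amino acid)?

3

Codon 1: ACG Thr / ACG Thr — identical.
Codon 2: UAC Tyr / UAU Tyr — synonymous.
Codon 3: CCU Pro / CCU Pro — identical.
Codon 4: GAA Glu / GAG Glu — synonymous.
Codon 5: AGA Arg / CGG Arg — synonymous.
Synonymous differences: 3.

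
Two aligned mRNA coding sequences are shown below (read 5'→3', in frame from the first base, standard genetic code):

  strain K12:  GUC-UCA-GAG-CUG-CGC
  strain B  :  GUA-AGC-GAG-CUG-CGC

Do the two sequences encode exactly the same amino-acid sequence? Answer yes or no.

Codon 1: GUC Val / GUA Val — synonymous.
Codon 2: UCA Ser / AGC Ser — synonymous.
Codon 3: GAG Glu / GAG Glu — identical.
Codon 4: CUG Leu / CUG Leu — identical.
Codon 5: CGC Arg / CGC Arg — identical.
Nonsynonymous differences: 0 → same protein.

yes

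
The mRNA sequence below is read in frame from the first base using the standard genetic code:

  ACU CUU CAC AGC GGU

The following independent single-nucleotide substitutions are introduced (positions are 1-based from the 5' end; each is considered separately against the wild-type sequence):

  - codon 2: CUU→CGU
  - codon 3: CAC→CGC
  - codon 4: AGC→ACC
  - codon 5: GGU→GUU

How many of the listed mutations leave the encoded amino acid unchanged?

Codon 2: CUU (Leu) → CGU (Arg) — missense.
Codon 3: CAC (His) → CGC (Arg) — missense.
Codon 4: AGC (Ser) → ACC (Thr) — missense.
Codon 5: GGU (Gly) → GUU (Val) — missense.
Synonymous: 0 of 4.

0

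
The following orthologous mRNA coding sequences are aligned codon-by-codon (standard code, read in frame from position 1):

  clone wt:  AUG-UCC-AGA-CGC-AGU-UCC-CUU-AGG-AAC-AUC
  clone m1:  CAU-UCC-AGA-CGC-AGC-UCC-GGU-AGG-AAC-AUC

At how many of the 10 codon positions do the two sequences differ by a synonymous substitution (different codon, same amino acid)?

Codon 1: AUG Met / CAU His — nonsynonymous.
Codon 2: UCC Ser / UCC Ser — identical.
Codon 3: AGA Arg / AGA Arg — identical.
Codon 4: CGC Arg / CGC Arg — identical.
Codon 5: AGU Ser / AGC Ser — synonymous.
Codon 6: UCC Ser / UCC Ser — identical.
Codon 7: CUU Leu / GGU Gly — nonsynonymous.
Codon 8: AGG Arg / AGG Arg — identical.
Codon 9: AAC Asn / AAC Asn — identical.
Codon 10: AUC Ile / AUC Ile — identical.
Synonymous differences: 1.

1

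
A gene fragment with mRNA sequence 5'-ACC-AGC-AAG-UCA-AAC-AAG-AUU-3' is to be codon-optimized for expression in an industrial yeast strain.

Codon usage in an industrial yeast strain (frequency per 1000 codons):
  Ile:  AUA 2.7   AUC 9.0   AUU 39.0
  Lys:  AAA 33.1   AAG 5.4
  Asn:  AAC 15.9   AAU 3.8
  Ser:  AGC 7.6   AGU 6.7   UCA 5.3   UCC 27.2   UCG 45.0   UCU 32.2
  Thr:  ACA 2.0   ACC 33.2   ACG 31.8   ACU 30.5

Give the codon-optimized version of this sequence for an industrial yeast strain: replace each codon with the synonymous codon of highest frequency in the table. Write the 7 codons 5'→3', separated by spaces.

Codon 1 (Thr): best is ACC at 33.2.
Codon 2 (Ser): best is UCG at 45.0.
Codon 3 (Lys): best is AAA at 33.1.
Codon 4 (Ser): best is UCG at 45.0.
Codon 5 (Asn): best is AAC at 15.9.
Codon 6 (Lys): best is AAA at 33.1.
Codon 7 (Ile): best is AUU at 39.0.

ACC UCG AAA UCG AAC AAA AUU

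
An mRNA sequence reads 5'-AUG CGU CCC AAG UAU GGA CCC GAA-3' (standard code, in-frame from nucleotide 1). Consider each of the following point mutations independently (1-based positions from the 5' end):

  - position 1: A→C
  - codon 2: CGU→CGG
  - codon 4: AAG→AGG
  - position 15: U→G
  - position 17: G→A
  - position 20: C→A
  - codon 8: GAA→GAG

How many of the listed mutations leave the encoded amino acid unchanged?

Codon 1: AUG (Met) → CUG (Leu) — missense.
Codon 2: CGU (Arg) → CGG (Arg) — synonymous.
Codon 4: AAG (Lys) → AGG (Arg) — missense.
Codon 5: UAU (Tyr) → UAG (Stop) — nonsense.
Codon 6: GGA (Gly) → GAA (Glu) — missense.
Codon 7: CCC (Pro) → CAC (His) — missense.
Codon 8: GAA (Glu) → GAG (Glu) — synonymous.
Synonymous: 2 of 7.

2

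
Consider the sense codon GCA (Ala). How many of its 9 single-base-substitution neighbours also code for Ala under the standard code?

3

Position 1: none → 0 synonymous.
Position 2: none → 0 synonymous.
Position 3: GCU, GCC, GCG → 3 synonymous.
Total: 0 + 0 + 3 = 3.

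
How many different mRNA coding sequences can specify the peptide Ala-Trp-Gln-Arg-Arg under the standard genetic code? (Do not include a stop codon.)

Ala: 4 codons.
Trp: 1 codon.
Gln: 2 codons.
Arg: 6 codons.
Arg: 6 codons.
4 × 1 × 2 × 6 × 6 = 288.

288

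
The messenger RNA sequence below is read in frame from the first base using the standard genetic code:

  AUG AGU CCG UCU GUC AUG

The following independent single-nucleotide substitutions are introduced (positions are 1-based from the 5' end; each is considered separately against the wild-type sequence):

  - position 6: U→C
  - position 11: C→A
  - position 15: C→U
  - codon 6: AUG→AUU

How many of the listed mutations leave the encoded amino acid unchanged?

Codon 2: AGU (Ser) → AGC (Ser) — synonymous.
Codon 4: UCU (Ser) → UAU (Tyr) — missense.
Codon 5: GUC (Val) → GUU (Val) — synonymous.
Codon 6: AUG (Met) → AUU (Ile) — missense.
Synonymous: 2 of 4.

2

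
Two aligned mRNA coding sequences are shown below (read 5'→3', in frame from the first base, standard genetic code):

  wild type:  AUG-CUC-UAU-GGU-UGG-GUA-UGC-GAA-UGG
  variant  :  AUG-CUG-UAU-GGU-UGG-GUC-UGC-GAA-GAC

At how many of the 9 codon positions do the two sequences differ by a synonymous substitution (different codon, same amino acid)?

Codon 1: AUG Met / AUG Met — identical.
Codon 2: CUC Leu / CUG Leu — synonymous.
Codon 3: UAU Tyr / UAU Tyr — identical.
Codon 4: GGU Gly / GGU Gly — identical.
Codon 5: UGG Trp / UGG Trp — identical.
Codon 6: GUA Val / GUC Val — synonymous.
Codon 7: UGC Cys / UGC Cys — identical.
Codon 8: GAA Glu / GAA Glu — identical.
Codon 9: UGG Trp / GAC Asp — nonsynonymous.
Synonymous differences: 2.

2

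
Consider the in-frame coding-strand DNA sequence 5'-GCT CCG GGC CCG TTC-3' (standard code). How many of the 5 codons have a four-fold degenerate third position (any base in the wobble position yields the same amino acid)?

4

Codon 1 GCT (Ala): third position 4-fold.
Codon 2 CCG (Pro): third position 4-fold.
Codon 3 GGC (Gly): third position 4-fold.
Codon 4 CCG (Pro): third position 4-fold.
Codon 5 TTC (Phe): third position 2-fold.
Four-fold degenerate third positions: 4.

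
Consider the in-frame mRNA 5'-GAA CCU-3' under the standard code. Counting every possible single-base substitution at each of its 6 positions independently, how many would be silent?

4

Codon 1 (GAA, Glu): 1 synonymous substitution.
Codon 2 (CCU, Pro): 3 synonymous substitutions.
Total: 1 + 3 = 4.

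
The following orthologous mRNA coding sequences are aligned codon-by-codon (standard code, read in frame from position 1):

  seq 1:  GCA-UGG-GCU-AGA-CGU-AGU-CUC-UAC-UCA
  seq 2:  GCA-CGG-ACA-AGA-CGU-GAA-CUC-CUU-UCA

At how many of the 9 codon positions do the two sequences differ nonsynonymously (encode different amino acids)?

4

Codon 1: GCA Ala / GCA Ala — identical.
Codon 2: UGG Trp / CGG Arg — nonsynonymous.
Codon 3: GCU Ala / ACA Thr — nonsynonymous.
Codon 4: AGA Arg / AGA Arg — identical.
Codon 5: CGU Arg / CGU Arg — identical.
Codon 6: AGU Ser / GAA Glu — nonsynonymous.
Codon 7: CUC Leu / CUC Leu — identical.
Codon 8: UAC Tyr / CUU Leu — nonsynonymous.
Codon 9: UCA Ser / UCA Ser — identical.
Nonsynonymous differences: 4.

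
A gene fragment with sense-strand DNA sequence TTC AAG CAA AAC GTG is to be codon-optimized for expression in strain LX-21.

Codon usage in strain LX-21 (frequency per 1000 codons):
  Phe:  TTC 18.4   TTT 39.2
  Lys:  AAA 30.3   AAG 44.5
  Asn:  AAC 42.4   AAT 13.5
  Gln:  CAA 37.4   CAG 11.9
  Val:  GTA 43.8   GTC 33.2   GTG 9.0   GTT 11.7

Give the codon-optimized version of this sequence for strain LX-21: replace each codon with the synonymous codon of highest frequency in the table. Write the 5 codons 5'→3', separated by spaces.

TTT AAG CAA AAC GTA

Codon 1 (Phe): best is TTT at 39.2.
Codon 2 (Lys): best is AAG at 44.5.
Codon 3 (Gln): best is CAA at 37.4.
Codon 4 (Asn): best is AAC at 42.4.
Codon 5 (Val): best is GTA at 43.8.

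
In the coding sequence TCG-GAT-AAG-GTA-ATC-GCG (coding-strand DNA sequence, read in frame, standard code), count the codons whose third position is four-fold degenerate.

3

Codon 1 TCG (Ser): third position 4-fold.
Codon 2 GAT (Asp): third position 2-fold.
Codon 3 AAG (Lys): third position 2-fold.
Codon 4 GTA (Val): third position 4-fold.
Codon 5 ATC (Ile): third position 3-fold.
Codon 6 GCG (Ala): third position 4-fold.
Four-fold degenerate third positions: 3.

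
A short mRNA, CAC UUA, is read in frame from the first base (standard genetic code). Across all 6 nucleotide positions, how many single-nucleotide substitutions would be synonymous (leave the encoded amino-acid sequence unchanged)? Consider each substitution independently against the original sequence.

Codon 1 (CAC, His): 1 synonymous substitution.
Codon 2 (UUA, Leu): 2 synonymous substitutions.
Total: 1 + 2 = 3.

3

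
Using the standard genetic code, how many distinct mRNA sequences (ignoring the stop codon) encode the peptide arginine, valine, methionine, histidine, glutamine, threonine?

Arg: 6 codons.
Val: 4 codons.
Met: 1 codon.
His: 2 codons.
Gln: 2 codons.
Thr: 4 codons.
6 × 4 × 1 × 2 × 2 × 4 = 384.

384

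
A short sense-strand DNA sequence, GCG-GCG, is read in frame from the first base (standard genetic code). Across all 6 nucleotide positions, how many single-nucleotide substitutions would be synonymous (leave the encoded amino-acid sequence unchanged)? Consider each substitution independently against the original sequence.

Codon 1 (GCG, Ala): 3 synonymous substitutions.
Codon 2 (GCG, Ala): 3 synonymous substitutions.
Total: 3 + 3 = 6.

6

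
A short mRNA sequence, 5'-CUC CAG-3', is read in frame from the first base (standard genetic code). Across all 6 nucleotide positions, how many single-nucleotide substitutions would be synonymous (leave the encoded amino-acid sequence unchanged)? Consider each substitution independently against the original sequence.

4

Codon 1 (CUC, Leu): 3 synonymous substitutions.
Codon 2 (CAG, Gln): 1 synonymous substitution.
Total: 3 + 1 = 4.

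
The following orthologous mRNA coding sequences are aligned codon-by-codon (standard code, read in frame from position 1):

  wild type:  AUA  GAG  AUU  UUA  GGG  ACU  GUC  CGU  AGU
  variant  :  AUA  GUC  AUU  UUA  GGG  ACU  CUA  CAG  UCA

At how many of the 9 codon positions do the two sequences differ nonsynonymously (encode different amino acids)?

Codon 1: AUA Ile / AUA Ile — identical.
Codon 2: GAG Glu / GUC Val — nonsynonymous.
Codon 3: AUU Ile / AUU Ile — identical.
Codon 4: UUA Leu / UUA Leu — identical.
Codon 5: GGG Gly / GGG Gly — identical.
Codon 6: ACU Thr / ACU Thr — identical.
Codon 7: GUC Val / CUA Leu — nonsynonymous.
Codon 8: CGU Arg / CAG Gln — nonsynonymous.
Codon 9: AGU Ser / UCA Ser — synonymous.
Nonsynonymous differences: 3.

3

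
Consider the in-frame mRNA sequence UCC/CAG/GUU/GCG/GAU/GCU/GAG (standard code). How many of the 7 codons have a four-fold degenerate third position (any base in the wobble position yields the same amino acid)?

4

Codon 1 UCC (Ser): third position 4-fold.
Codon 2 CAG (Gln): third position 2-fold.
Codon 3 GUU (Val): third position 4-fold.
Codon 4 GCG (Ala): third position 4-fold.
Codon 5 GAU (Asp): third position 2-fold.
Codon 6 GCU (Ala): third position 4-fold.
Codon 7 GAG (Glu): third position 2-fold.
Four-fold degenerate third positions: 4.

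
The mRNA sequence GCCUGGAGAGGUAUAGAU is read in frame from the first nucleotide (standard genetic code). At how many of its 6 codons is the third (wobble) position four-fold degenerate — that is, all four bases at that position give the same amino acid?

Codon 1 GCC (Ala): third position 4-fold.
Codon 2 UGG (Trp): third position 1-fold.
Codon 3 AGA (Arg): third position 2-fold.
Codon 4 GGU (Gly): third position 4-fold.
Codon 5 AUA (Ile): third position 3-fold.
Codon 6 GAU (Asp): third position 2-fold.
Four-fold degenerate third positions: 2.

2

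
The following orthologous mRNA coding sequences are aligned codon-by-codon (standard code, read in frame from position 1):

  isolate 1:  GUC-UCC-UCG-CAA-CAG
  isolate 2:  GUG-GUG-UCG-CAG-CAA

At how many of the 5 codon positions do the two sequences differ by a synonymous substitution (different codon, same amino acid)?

3

Codon 1: GUC Val / GUG Val — synonymous.
Codon 2: UCC Ser / GUG Val — nonsynonymous.
Codon 3: UCG Ser / UCG Ser — identical.
Codon 4: CAA Gln / CAG Gln — synonymous.
Codon 5: CAG Gln / CAA Gln — synonymous.
Synonymous differences: 3.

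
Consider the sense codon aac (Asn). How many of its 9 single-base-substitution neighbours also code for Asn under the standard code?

1

Position 1: none → 0 synonymous.
Position 2: none → 0 synonymous.
Position 3: AAU → 1 synonymous.
Total: 0 + 0 + 1 = 1.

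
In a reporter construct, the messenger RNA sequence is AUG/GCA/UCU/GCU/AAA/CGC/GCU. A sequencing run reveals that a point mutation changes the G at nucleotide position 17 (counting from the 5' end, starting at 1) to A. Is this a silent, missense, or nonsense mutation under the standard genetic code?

missense

Position 17 falls in codon 6: CGC → Arg.
After the substitution the codon is CAC → His.
Arg ≠ His, so this is a missense mutation.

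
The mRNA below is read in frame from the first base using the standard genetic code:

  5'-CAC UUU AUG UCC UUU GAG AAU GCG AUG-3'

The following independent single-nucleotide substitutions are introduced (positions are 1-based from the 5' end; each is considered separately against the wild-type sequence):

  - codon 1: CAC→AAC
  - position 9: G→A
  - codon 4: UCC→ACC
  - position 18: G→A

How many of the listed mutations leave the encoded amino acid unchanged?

1

Codon 1: CAC (His) → AAC (Asn) — missense.
Codon 3: AUG (Met) → AUA (Ile) — missense.
Codon 4: UCC (Ser) → ACC (Thr) — missense.
Codon 6: GAG (Glu) → GAA (Glu) — synonymous.
Synonymous: 1 of 4.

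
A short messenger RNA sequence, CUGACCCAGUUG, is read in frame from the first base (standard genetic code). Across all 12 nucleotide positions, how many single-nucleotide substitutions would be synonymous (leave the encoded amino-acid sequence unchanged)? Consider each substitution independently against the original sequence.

Codon 1 (CUG, Leu): 4 synonymous substitutions.
Codon 2 (ACC, Thr): 3 synonymous substitutions.
Codon 3 (CAG, Gln): 1 synonymous substitution.
Codon 4 (UUG, Leu): 2 synonymous substitutions.
Total: 4 + 3 + 1 + 2 = 10.

10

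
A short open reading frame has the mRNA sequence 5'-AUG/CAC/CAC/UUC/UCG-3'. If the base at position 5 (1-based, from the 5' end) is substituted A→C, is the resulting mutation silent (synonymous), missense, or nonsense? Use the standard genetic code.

missense

Position 5 falls in codon 2: CAC → His.
After the substitution the codon is CCC → Pro.
His ≠ Pro, so this is a missense mutation.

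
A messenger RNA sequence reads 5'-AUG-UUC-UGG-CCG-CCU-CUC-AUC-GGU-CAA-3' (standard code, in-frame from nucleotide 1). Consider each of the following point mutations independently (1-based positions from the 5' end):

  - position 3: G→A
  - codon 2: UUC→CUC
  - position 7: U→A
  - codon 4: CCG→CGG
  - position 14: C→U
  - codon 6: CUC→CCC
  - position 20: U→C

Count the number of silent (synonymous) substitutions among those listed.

Codon 1: AUG (Met) → AUA (Ile) — missense.
Codon 2: UUC (Phe) → CUC (Leu) — missense.
Codon 3: UGG (Trp) → AGG (Arg) — missense.
Codon 4: CCG (Pro) → CGG (Arg) — missense.
Codon 5: CCU (Pro) → CUU (Leu) — missense.
Codon 6: CUC (Leu) → CCC (Pro) — missense.
Codon 7: AUC (Ile) → ACC (Thr) — missense.
Synonymous: 0 of 7.

0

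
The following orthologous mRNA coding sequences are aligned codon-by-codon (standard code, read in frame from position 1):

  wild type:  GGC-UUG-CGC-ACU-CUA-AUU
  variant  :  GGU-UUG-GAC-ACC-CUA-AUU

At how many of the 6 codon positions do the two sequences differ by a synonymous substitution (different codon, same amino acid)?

2

Codon 1: GGC Gly / GGU Gly — synonymous.
Codon 2: UUG Leu / UUG Leu — identical.
Codon 3: CGC Arg / GAC Asp — nonsynonymous.
Codon 4: ACU Thr / ACC Thr — synonymous.
Codon 5: CUA Leu / CUA Leu — identical.
Codon 6: AUU Ile / AUU Ile — identical.
Synonymous differences: 2.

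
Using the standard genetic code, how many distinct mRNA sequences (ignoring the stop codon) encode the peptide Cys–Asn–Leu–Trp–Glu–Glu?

Cys: 2 codons.
Asn: 2 codons.
Leu: 6 codons.
Trp: 1 codon.
Glu: 2 codons.
Glu: 2 codons.
2 × 2 × 6 × 1 × 2 × 2 = 96.

96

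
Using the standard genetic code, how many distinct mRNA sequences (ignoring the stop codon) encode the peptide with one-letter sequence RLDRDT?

3456

Arg: 6 codons.
Leu: 6 codons.
Asp: 2 codons.
Arg: 6 codons.
Asp: 2 codons.
Thr: 4 codons.
6 × 6 × 2 × 6 × 2 × 4 = 3456.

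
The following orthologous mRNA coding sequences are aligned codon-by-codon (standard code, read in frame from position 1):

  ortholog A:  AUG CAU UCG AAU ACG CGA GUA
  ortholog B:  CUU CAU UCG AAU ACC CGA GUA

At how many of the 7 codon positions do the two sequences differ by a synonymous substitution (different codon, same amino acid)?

1

Codon 1: AUG Met / CUU Leu — nonsynonymous.
Codon 2: CAU His / CAU His — identical.
Codon 3: UCG Ser / UCG Ser — identical.
Codon 4: AAU Asn / AAU Asn — identical.
Codon 5: ACG Thr / ACC Thr — synonymous.
Codon 6: CGA Arg / CGA Arg — identical.
Codon 7: GUA Val / GUA Val — identical.
Synonymous differences: 1.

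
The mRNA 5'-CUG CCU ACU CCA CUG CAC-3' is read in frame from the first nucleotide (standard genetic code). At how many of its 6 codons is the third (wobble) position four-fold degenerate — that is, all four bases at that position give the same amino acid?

5

Codon 1 CUG (Leu): third position 4-fold.
Codon 2 CCU (Pro): third position 4-fold.
Codon 3 ACU (Thr): third position 4-fold.
Codon 4 CCA (Pro): third position 4-fold.
Codon 5 CUG (Leu): third position 4-fold.
Codon 6 CAC (His): third position 2-fold.
Four-fold degenerate third positions: 5.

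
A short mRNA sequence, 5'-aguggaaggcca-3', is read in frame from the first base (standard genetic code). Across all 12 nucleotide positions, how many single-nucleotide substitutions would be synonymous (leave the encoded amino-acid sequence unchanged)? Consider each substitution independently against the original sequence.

Codon 1 (AGU, Ser): 1 synonymous substitution.
Codon 2 (GGA, Gly): 3 synonymous substitutions.
Codon 3 (AGG, Arg): 2 synonymous substitutions.
Codon 4 (CCA, Pro): 3 synonymous substitutions.
Total: 1 + 3 + 2 + 3 = 9.

9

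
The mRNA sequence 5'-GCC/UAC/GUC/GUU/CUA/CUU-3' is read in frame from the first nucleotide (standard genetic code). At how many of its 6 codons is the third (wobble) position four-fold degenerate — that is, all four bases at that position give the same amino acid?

Codon 1 GCC (Ala): third position 4-fold.
Codon 2 UAC (Tyr): third position 2-fold.
Codon 3 GUC (Val): third position 4-fold.
Codon 4 GUU (Val): third position 4-fold.
Codon 5 CUA (Leu): third position 4-fold.
Codon 6 CUU (Leu): third position 4-fold.
Four-fold degenerate third positions: 5.

5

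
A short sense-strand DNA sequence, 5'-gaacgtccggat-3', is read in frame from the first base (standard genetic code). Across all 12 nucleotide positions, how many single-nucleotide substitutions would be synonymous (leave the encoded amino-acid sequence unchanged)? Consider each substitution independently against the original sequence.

8

Codon 1 (GAA, Glu): 1 synonymous substitution.
Codon 2 (CGT, Arg): 3 synonymous substitutions.
Codon 3 (CCG, Pro): 3 synonymous substitutions.
Codon 4 (GAT, Asp): 1 synonymous substitution.
Total: 1 + 3 + 3 + 1 = 8.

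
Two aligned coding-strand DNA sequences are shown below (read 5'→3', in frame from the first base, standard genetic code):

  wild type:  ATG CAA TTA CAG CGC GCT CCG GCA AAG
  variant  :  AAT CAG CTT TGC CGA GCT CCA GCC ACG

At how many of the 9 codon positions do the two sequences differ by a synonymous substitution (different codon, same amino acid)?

5

Codon 1: ATG Met / AAT Asn — nonsynonymous.
Codon 2: CAA Gln / CAG Gln — synonymous.
Codon 3: TTA Leu / CTT Leu — synonymous.
Codon 4: CAG Gln / TGC Cys — nonsynonymous.
Codon 5: CGC Arg / CGA Arg — synonymous.
Codon 6: GCT Ala / GCT Ala — identical.
Codon 7: CCG Pro / CCA Pro — synonymous.
Codon 8: GCA Ala / GCC Ala — synonymous.
Codon 9: AAG Lys / ACG Thr — nonsynonymous.
Synonymous differences: 5.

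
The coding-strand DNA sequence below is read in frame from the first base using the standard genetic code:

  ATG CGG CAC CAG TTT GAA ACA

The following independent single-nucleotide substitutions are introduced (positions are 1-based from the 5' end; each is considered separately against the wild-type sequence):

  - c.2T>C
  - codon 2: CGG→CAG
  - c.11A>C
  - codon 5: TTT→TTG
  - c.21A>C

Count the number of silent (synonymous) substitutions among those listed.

1

Codon 1: ATG (Met) → ACG (Thr) — missense.
Codon 2: CGG (Arg) → CAG (Gln) — missense.
Codon 4: CAG (Gln) → CCG (Pro) — missense.
Codon 5: TTT (Phe) → TTG (Leu) — missense.
Codon 7: ACA (Thr) → ACC (Thr) — synonymous.
Synonymous: 1 of 5.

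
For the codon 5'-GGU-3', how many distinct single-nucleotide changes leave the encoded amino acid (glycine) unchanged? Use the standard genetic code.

3

Position 1: none → 0 synonymous.
Position 2: none → 0 synonymous.
Position 3: GGC, GGA, GGG → 3 synonymous.
Total: 0 + 0 + 3 = 3.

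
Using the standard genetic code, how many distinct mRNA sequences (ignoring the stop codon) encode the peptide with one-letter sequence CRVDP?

Cys: 2 codons.
Arg: 6 codons.
Val: 4 codons.
Asp: 2 codons.
Pro: 4 codons.
2 × 6 × 4 × 2 × 4 = 384.

384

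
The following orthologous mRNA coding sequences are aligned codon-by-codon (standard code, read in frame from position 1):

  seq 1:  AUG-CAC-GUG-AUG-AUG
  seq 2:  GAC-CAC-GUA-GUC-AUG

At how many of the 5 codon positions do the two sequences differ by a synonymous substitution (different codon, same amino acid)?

1

Codon 1: AUG Met / GAC Asp — nonsynonymous.
Codon 2: CAC His / CAC His — identical.
Codon 3: GUG Val / GUA Val — synonymous.
Codon 4: AUG Met / GUC Val — nonsynonymous.
Codon 5: AUG Met / AUG Met — identical.
Synonymous differences: 1.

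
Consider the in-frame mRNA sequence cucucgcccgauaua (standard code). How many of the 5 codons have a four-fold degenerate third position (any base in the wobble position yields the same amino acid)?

Codon 1 CUC (Leu): third position 4-fold.
Codon 2 UCG (Ser): third position 4-fold.
Codon 3 CCC (Pro): third position 4-fold.
Codon 4 GAU (Asp): third position 2-fold.
Codon 5 AUA (Ile): third position 3-fold.
Four-fold degenerate third positions: 3.

3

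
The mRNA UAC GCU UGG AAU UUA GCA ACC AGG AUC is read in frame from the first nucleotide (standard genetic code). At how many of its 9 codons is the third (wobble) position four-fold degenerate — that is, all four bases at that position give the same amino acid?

Codon 1 UAC (Tyr): third position 2-fold.
Codon 2 GCU (Ala): third position 4-fold.
Codon 3 UGG (Trp): third position 1-fold.
Codon 4 AAU (Asn): third position 2-fold.
Codon 5 UUA (Leu): third position 2-fold.
Codon 6 GCA (Ala): third position 4-fold.
Codon 7 ACC (Thr): third position 4-fold.
Codon 8 AGG (Arg): third position 2-fold.
Codon 9 AUC (Ile): third position 3-fold.
Four-fold degenerate third positions: 3.

3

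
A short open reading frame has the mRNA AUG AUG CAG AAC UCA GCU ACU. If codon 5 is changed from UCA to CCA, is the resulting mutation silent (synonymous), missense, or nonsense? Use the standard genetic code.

missense

Position 13 falls in codon 5: UCA → Ser.
After the substitution the codon is CCA → Pro.
Ser ≠ Pro, so this is a missense mutation.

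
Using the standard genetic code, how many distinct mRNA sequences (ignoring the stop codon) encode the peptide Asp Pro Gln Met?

Asp: 2 codons.
Pro: 4 codons.
Gln: 2 codons.
Met: 1 codon.
2 × 4 × 2 × 1 = 16.

16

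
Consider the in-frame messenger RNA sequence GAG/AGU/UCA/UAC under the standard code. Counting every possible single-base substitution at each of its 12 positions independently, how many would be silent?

6

Codon 1 (GAG, Glu): 1 synonymous substitution.
Codon 2 (AGU, Ser): 1 synonymous substitution.
Codon 3 (UCA, Ser): 3 synonymous substitutions.
Codon 4 (UAC, Tyr): 1 synonymous substitution.
Total: 1 + 1 + 3 + 1 = 6.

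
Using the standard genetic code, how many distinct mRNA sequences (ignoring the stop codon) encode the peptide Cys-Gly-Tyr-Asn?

32

Cys: 2 codons.
Gly: 4 codons.
Tyr: 2 codons.
Asn: 2 codons.
2 × 4 × 2 × 2 = 32.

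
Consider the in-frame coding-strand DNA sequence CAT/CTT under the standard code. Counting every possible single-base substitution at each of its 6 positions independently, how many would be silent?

Codon 1 (CAT, His): 1 synonymous substitution.
Codon 2 (CTT, Leu): 3 synonymous substitutions.
Total: 1 + 3 = 4.

4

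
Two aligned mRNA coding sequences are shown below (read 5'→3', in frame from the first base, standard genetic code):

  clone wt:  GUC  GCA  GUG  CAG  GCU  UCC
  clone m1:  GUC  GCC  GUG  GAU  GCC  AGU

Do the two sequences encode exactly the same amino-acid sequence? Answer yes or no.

Codon 1: GUC Val / GUC Val — identical.
Codon 2: GCA Ala / GCC Ala — synonymous.
Codon 3: GUG Val / GUG Val — identical.
Codon 4: CAG Gln / GAU Asp — nonsynonymous.
Codon 5: GCU Ala / GCC Ala — synonymous.
Codon 6: UCC Ser / AGU Ser — synonymous.
Nonsynonymous differences: 1 → different protein.

no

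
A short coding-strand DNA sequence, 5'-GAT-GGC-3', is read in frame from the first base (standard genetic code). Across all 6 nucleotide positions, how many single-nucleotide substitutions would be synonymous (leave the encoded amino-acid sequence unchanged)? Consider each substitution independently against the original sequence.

Codon 1 (GAT, Asp): 1 synonymous substitution.
Codon 2 (GGC, Gly): 3 synonymous substitutions.
Total: 1 + 3 = 4.

4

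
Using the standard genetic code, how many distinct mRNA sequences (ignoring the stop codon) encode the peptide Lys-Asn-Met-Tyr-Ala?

32

Lys: 2 codons.
Asn: 2 codons.
Met: 1 codon.
Tyr: 2 codons.
Ala: 4 codons.
2 × 2 × 1 × 2 × 4 = 32.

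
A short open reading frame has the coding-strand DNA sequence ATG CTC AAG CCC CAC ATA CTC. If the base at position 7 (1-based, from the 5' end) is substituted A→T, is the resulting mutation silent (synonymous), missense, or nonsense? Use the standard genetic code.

nonsense

Position 7 falls in codon 3: AAG → Lys.
After the substitution the codon is TAG → Stop.
The new codon is a stop codon, so this is a nonsense mutation.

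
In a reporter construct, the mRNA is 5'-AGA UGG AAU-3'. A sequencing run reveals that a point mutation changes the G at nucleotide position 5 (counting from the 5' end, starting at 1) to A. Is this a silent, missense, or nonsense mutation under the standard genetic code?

Position 5 falls in codon 2: UGG → Trp.
After the substitution the codon is UAG → Stop.
The new codon is a stop codon, so this is a nonsense mutation.

nonsense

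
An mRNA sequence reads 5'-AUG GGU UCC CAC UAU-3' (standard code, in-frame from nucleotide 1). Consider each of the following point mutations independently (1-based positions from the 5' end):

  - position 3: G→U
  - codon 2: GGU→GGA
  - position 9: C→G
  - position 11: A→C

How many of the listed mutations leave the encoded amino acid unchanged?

Codon 1: AUG (Met) → AUU (Ile) — missense.
Codon 2: GGU (Gly) → GGA (Gly) — synonymous.
Codon 3: UCC (Ser) → UCG (Ser) — synonymous.
Codon 4: CAC (His) → CCC (Pro) — missense.
Synonymous: 2 of 4.

2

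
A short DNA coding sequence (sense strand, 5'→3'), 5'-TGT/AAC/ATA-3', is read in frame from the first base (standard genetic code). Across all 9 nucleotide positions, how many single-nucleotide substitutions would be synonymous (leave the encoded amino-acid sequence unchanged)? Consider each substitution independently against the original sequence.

Codon 1 (TGT, Cys): 1 synonymous substitution.
Codon 2 (AAC, Asn): 1 synonymous substitution.
Codon 3 (ATA, Ile): 2 synonymous substitutions.
Total: 1 + 1 + 2 = 4.

4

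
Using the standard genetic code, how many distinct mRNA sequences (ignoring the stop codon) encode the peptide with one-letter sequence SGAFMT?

768

Ser: 6 codons.
Gly: 4 codons.
Ala: 4 codons.
Phe: 2 codons.
Met: 1 codon.
Thr: 4 codons.
6 × 4 × 4 × 2 × 1 × 4 = 768.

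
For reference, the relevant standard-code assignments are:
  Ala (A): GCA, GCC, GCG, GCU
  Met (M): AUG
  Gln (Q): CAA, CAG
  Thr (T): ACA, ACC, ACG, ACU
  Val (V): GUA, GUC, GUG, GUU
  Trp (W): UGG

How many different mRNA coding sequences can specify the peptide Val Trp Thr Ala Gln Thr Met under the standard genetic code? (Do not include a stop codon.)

Val: 4 codons.
Trp: 1 codon.
Thr: 4 codons.
Ala: 4 codons.
Gln: 2 codons.
Thr: 4 codons.
Met: 1 codon.
4 × 1 × 4 × 4 × 2 × 4 × 1 = 512.

512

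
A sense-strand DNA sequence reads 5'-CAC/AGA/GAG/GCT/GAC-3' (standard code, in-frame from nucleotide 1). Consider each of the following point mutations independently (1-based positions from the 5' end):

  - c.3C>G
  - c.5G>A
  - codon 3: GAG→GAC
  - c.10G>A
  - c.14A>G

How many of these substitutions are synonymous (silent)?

Codon 1: CAC (His) → CAG (Gln) — missense.
Codon 2: AGA (Arg) → AAA (Lys) — missense.
Codon 3: GAG (Glu) → GAC (Asp) — missense.
Codon 4: GCT (Ala) → ACT (Thr) — missense.
Codon 5: GAC (Asp) → GGC (Gly) — missense.
Synonymous: 0 of 5.

0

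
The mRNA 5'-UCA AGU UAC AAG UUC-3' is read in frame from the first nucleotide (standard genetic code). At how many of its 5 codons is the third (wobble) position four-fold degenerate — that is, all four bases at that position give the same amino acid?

1

Codon 1 UCA (Ser): third position 4-fold.
Codon 2 AGU (Ser): third position 2-fold.
Codon 3 UAC (Tyr): third position 2-fold.
Codon 4 AAG (Lys): third position 2-fold.
Codon 5 UUC (Phe): third position 2-fold.
Four-fold degenerate third positions: 1.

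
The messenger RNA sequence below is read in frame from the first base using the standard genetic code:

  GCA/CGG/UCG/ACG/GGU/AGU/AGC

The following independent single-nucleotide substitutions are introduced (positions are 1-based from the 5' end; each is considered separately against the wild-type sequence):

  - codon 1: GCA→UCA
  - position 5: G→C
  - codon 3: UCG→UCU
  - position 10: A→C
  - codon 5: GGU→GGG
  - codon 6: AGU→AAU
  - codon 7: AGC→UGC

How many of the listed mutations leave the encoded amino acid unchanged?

2

Codon 1: GCA (Ala) → UCA (Ser) — missense.
Codon 2: CGG (Arg) → CCG (Pro) — missense.
Codon 3: UCG (Ser) → UCU (Ser) — synonymous.
Codon 4: ACG (Thr) → CCG (Pro) — missense.
Codon 5: GGU (Gly) → GGG (Gly) — synonymous.
Codon 6: AGU (Ser) → AAU (Asn) — missense.
Codon 7: AGC (Ser) → UGC (Cys) — missense.
Synonymous: 2 of 7.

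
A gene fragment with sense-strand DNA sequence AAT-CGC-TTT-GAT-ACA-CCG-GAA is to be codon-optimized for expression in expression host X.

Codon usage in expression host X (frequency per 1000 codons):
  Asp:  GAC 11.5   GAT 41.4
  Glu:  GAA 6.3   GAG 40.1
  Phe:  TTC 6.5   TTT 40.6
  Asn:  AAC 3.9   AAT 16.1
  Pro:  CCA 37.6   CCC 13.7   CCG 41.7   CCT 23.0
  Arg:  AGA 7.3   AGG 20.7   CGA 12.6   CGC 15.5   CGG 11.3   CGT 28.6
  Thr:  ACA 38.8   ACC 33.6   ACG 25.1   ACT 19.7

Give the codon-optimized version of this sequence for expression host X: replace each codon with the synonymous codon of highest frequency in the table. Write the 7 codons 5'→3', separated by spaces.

AAT CGT TTT GAT ACA CCG GAG

Codon 1 (Asn): best is AAT at 16.1.
Codon 2 (Arg): best is CGT at 28.6.
Codon 3 (Phe): best is TTT at 40.6.
Codon 4 (Asp): best is GAT at 41.4.
Codon 5 (Thr): best is ACA at 38.8.
Codon 6 (Pro): best is CCG at 41.7.
Codon 7 (Glu): best is GAG at 40.1.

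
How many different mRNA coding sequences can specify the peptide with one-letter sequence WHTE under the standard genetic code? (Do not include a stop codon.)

Trp: 1 codon.
His: 2 codons.
Thr: 4 codons.
Glu: 2 codons.
1 × 2 × 4 × 2 = 16.

16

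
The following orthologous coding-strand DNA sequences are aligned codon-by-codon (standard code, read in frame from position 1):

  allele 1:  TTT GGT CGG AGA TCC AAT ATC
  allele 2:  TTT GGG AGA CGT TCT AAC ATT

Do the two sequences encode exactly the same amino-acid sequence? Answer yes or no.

yes

Codon 1: TTT Phe / TTT Phe — identical.
Codon 2: GGT Gly / GGG Gly — synonymous.
Codon 3: CGG Arg / AGA Arg — synonymous.
Codon 4: AGA Arg / CGT Arg — synonymous.
Codon 5: TCC Ser / TCT Ser — synonymous.
Codon 6: AAT Asn / AAC Asn — synonymous.
Codon 7: ATC Ile / ATT Ile — synonymous.
Nonsynonymous differences: 0 → same protein.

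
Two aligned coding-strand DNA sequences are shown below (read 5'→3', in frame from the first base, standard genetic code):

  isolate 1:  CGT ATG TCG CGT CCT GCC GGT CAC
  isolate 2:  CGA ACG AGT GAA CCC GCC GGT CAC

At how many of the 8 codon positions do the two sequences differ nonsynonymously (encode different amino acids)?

2

Codon 1: CGT Arg / CGA Arg — synonymous.
Codon 2: ATG Met / ACG Thr — nonsynonymous.
Codon 3: TCG Ser / AGT Ser — synonymous.
Codon 4: CGT Arg / GAA Glu — nonsynonymous.
Codon 5: CCT Pro / CCC Pro — synonymous.
Codon 6: GCC Ala / GCC Ala — identical.
Codon 7: GGT Gly / GGT Gly — identical.
Codon 8: CAC His / CAC His — identical.
Nonsynonymous differences: 2.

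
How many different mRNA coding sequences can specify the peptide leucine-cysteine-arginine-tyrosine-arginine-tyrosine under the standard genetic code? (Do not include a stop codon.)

Leu: 6 codons.
Cys: 2 codons.
Arg: 6 codons.
Tyr: 2 codons.
Arg: 6 codons.
Tyr: 2 codons.
6 × 2 × 6 × 2 × 6 × 2 = 1728.

1728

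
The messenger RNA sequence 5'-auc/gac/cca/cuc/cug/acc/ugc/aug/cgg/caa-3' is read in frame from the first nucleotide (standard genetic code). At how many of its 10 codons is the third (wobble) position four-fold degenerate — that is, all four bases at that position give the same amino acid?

5

Codon 1 AUC (Ile): third position 3-fold.
Codon 2 GAC (Asp): third position 2-fold.
Codon 3 CCA (Pro): third position 4-fold.
Codon 4 CUC (Leu): third position 4-fold.
Codon 5 CUG (Leu): third position 4-fold.
Codon 6 ACC (Thr): third position 4-fold.
Codon 7 UGC (Cys): third position 2-fold.
Codon 8 AUG (Met): third position 1-fold.
Codon 9 CGG (Arg): third position 4-fold.
Codon 10 CAA (Gln): third position 2-fold.
Four-fold degenerate third positions: 5.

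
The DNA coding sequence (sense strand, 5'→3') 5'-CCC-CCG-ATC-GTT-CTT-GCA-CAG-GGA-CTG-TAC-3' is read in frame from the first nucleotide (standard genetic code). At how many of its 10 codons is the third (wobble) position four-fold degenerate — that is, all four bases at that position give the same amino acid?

7

Codon 1 CCC (Pro): third position 4-fold.
Codon 2 CCG (Pro): third position 4-fold.
Codon 3 ATC (Ile): third position 3-fold.
Codon 4 GTT (Val): third position 4-fold.
Codon 5 CTT (Leu): third position 4-fold.
Codon 6 GCA (Ala): third position 4-fold.
Codon 7 CAG (Gln): third position 2-fold.
Codon 8 GGA (Gly): third position 4-fold.
Codon 9 CTG (Leu): third position 4-fold.
Codon 10 TAC (Tyr): third position 2-fold.
Four-fold degenerate third positions: 7.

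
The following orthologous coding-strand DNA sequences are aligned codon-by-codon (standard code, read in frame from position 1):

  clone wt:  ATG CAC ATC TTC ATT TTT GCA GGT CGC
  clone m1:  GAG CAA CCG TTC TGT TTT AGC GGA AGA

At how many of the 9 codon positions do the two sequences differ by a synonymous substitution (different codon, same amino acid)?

Codon 1: ATG Met / GAG Glu — nonsynonymous.
Codon 2: CAC His / CAA Gln — nonsynonymous.
Codon 3: ATC Ile / CCG Pro — nonsynonymous.
Codon 4: TTC Phe / TTC Phe — identical.
Codon 5: ATT Ile / TGT Cys — nonsynonymous.
Codon 6: TTT Phe / TTT Phe — identical.
Codon 7: GCA Ala / AGC Ser — nonsynonymous.
Codon 8: GGT Gly / GGA Gly — synonymous.
Codon 9: CGC Arg / AGA Arg — synonymous.
Synonymous differences: 2.

2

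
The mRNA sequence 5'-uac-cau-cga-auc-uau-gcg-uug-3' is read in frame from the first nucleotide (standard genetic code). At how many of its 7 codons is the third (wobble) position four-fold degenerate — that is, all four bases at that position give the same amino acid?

Codon 1 UAC (Tyr): third position 2-fold.
Codon 2 CAU (His): third position 2-fold.
Codon 3 CGA (Arg): third position 4-fold.
Codon 4 AUC (Ile): third position 3-fold.
Codon 5 UAU (Tyr): third position 2-fold.
Codon 6 GCG (Ala): third position 4-fold.
Codon 7 UUG (Leu): third position 2-fold.
Four-fold degenerate third positions: 2.

2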